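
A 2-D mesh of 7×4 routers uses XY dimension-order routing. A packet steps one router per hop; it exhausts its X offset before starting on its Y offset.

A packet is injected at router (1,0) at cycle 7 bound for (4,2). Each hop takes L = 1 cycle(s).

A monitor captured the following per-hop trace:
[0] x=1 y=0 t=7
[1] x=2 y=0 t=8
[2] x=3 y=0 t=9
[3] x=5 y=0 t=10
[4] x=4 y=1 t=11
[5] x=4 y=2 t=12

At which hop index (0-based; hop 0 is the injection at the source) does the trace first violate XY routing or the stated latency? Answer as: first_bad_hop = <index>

first_bad_hop = 3

check 1→ d=(1,0) cyc+1: ok
check 2→ d=(1,0) cyc+1: ok
check 3→ d=(2,0) cyc+1: BAD: non-unit step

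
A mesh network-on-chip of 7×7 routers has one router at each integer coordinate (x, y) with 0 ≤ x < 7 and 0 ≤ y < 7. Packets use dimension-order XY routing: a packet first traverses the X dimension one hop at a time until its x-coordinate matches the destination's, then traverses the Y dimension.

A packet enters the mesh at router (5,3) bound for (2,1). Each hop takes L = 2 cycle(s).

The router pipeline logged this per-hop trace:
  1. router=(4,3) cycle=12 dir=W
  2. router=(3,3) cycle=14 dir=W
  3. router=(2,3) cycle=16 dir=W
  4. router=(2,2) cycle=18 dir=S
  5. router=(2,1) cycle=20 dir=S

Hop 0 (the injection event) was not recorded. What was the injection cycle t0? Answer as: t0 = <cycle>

Hop 1 reached at cycle 12; hop k is at t0 + k·L.
Subtract one hop: t0 = 12 − 2 = 10.

t0 = 10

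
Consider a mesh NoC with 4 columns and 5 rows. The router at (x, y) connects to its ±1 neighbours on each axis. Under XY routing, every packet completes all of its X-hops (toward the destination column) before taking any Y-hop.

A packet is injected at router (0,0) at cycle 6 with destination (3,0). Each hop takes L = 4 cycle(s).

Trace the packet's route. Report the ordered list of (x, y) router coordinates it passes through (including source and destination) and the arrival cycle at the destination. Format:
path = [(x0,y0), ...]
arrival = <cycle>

[0] x=0 y=0 t=6
[1] x=1 y=0 t=10 →E
[2] x=2 y=0 t=14 →E
[3] x=3 y=0 t=18 →E

path = [(0,0), (1,0), (2,0), (3,0)]
arrival = 18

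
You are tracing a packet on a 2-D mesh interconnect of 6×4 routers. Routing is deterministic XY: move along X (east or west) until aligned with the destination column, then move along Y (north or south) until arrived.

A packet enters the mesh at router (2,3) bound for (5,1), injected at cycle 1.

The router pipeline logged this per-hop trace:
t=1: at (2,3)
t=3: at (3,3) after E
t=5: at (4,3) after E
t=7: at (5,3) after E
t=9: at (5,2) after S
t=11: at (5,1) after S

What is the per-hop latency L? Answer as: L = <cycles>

From hop 0 (1) to hop 1 (3): +2 cycles.
One hop costs L cycles, so L = 2.

L = 2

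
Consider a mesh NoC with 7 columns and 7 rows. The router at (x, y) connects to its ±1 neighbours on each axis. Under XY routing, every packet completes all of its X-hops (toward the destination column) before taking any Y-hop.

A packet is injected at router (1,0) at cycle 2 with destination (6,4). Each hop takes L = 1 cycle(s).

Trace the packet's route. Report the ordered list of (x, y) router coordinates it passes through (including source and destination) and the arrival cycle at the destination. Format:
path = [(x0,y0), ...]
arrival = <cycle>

path = [(1,0), (2,0), (3,0), (4,0), (5,0), (6,0), (6,1), (6,2), (6,3), (6,4)]
arrival = 11

t=2: at (1,0)
t=3: at (2,0) after E
t=4: at (3,0) after E
t=5: at (4,0) after E
t=6: at (5,0) after E
t=7: at (6,0) after E
t=8: at (6,1) after N
t=9: at (6,2) after N
t=10: at (6,3) after N
t=11: at (6,4) after N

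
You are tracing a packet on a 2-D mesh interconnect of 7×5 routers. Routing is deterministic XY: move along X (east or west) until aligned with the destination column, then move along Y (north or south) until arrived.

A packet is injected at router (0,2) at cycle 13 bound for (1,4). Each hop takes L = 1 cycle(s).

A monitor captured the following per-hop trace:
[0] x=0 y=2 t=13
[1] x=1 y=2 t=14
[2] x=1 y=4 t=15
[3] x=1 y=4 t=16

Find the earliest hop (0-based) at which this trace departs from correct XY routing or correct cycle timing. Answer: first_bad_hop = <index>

hop 1: step (+1,+0), +1 cyc — ok
hop 2: step (+0,+2), +1 cyc — BAD: non-unit step

first_bad_hop = 2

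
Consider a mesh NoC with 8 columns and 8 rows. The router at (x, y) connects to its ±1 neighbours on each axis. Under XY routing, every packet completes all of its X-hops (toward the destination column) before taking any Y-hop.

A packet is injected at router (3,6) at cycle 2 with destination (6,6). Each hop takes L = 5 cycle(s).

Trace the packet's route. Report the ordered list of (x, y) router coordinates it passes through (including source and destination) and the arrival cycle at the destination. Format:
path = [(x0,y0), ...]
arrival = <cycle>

path = [(3,6), (4,6), (5,6), (6,6)]
arrival = 17

  0. router=(3,6) cycle=2 (inject)
  1. router=(4,6) cycle=7 dir=E
  2. router=(5,6) cycle=12 dir=E
  3. router=(6,6) cycle=17 dir=E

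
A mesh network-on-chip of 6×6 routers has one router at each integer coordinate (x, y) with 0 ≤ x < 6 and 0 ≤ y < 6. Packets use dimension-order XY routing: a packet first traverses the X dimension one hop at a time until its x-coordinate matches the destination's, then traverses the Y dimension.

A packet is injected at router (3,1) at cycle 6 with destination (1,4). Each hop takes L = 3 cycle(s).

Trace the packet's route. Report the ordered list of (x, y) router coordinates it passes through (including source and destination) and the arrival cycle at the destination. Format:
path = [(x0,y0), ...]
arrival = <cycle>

t=6: at (3,1)
t=9: at (2,1) after W
t=12: at (1,1) after W
t=15: at (1,2) after N
t=18: at (1,3) after N
t=21: at (1,4) after N

path = [(3,1), (2,1), (1,1), (1,2), (1,3), (1,4)]
arrival = 21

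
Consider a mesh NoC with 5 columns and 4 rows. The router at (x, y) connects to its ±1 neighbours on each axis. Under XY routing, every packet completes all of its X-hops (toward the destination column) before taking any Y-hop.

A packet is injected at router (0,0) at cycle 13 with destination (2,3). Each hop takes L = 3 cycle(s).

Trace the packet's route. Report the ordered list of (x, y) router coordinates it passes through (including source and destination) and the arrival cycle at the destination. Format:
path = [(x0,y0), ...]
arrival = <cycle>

path = [(0,0), (1,0), (2,0), (2,1), (2,2), (2,3)]
arrival = 28

hop 0: (0,0) @ cyc 13
hop 1: (1,0) @ cyc 16  [E]
hop 2: (2,0) @ cyc 19  [E]
hop 3: (2,1) @ cyc 22  [N]
hop 4: (2,2) @ cyc 25  [N]
hop 5: (2,3) @ cyc 28  [N]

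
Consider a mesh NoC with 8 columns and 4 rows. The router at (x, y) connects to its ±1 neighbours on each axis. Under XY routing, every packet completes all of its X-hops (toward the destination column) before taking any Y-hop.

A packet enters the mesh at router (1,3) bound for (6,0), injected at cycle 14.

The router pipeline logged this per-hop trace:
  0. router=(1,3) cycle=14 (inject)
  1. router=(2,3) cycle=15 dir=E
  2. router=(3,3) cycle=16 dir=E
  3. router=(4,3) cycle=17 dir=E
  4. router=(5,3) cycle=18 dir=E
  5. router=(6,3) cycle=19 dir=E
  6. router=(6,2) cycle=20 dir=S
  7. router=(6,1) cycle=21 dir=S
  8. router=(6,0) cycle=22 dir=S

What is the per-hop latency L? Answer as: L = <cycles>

L = 1

Between hops 0 and 1 the cycle counter advances 15 − 14 = 1.
That increment is L by definition: L = 1.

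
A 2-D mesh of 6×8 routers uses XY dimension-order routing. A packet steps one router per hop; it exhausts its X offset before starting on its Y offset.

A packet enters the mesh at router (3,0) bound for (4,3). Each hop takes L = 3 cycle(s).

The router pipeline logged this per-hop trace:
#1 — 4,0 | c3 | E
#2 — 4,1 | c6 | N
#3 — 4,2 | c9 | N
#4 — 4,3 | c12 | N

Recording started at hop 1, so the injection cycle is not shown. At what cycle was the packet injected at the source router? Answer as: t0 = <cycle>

t0 = 0

The first recorded entry is hop 1 at cycle 3.
So t0 = 3 − 1·3 = 0.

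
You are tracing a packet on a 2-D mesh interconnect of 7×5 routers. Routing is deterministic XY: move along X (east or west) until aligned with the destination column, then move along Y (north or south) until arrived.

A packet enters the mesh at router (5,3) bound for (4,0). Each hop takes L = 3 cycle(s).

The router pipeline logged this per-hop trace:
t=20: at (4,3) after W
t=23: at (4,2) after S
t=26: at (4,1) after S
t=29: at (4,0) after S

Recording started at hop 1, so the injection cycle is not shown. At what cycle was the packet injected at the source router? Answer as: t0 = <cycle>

t0 = 17

At hop 1 the cycle is 20; in general cyc_k = t0 + kL.
So t0 = 20 − 1·3 = 17.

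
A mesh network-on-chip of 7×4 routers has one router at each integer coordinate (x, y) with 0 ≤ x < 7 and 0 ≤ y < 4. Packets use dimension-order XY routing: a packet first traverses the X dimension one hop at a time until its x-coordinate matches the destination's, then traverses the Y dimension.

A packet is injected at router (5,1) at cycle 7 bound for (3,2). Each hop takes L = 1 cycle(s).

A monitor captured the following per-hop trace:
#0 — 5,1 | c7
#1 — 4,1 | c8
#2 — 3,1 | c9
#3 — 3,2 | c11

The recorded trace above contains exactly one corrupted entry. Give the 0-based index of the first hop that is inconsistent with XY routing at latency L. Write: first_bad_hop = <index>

  1: Δx=-1 Δy=+0 Δt=1 [ok]
  2: Δx=-1 Δy=+0 Δt=1 [ok]
  3: Δx=+0 Δy=+1 Δt=2 [BAD: Δcyc=2≠L]

first_bad_hop = 3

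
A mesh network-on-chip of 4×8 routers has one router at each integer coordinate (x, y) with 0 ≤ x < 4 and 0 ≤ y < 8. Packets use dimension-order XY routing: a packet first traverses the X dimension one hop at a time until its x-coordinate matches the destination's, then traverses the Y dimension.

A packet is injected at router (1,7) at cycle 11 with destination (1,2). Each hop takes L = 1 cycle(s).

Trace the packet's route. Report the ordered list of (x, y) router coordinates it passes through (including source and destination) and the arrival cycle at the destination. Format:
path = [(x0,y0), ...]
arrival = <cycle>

path = [(1,7), (1,6), (1,5), (1,4), (1,3), (1,2)]
arrival = 16

t=11: at (1,7)
t=12: at (1,6) after S
t=13: at (1,5) after S
t=14: at (1,4) after S
t=15: at (1,3) after S
t=16: at (1,2) after S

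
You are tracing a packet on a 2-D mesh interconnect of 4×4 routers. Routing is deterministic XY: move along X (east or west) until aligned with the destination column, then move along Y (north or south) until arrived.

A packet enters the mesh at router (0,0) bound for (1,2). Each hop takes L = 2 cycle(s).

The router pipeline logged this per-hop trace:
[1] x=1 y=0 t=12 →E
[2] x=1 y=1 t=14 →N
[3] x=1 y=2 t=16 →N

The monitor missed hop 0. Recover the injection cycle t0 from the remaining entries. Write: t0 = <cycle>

t0 = 10

The first recorded entry is hop 1 at cycle 12.
Therefore t0 = 12 − L = 10.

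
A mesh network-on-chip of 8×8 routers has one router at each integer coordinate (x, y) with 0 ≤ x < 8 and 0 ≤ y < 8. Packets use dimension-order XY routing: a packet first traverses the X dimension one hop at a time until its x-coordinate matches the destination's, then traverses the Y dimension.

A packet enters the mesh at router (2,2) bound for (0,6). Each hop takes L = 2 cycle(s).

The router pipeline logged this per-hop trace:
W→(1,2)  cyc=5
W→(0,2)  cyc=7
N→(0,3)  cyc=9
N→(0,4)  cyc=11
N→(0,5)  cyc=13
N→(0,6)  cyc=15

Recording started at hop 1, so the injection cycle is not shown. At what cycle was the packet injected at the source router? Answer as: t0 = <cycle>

t0 = 3

The first recorded entry is hop 1 at cycle 5.
t0 = cyc[1] − L = 5 − 2 = 3.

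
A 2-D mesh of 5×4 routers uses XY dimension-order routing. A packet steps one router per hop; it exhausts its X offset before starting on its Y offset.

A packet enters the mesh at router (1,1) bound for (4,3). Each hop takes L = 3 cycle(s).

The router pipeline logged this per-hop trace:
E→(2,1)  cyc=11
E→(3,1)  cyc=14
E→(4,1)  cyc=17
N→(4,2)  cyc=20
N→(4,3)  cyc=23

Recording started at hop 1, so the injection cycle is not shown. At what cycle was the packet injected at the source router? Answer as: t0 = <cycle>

t0 = 8

cyc[1] = 11 and cyc[k] = t0 + k·L for every k.
t0 = cyc[1] − L = 11 − 3 = 8.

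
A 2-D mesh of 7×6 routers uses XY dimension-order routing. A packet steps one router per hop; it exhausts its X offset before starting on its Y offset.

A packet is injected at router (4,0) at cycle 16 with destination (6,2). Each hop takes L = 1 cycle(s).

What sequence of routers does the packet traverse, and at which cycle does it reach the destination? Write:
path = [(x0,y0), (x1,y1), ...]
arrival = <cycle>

hop 0: (4,0) @ cyc 16
hop 1: (5,0) @ cyc 17  [E]
hop 2: (6,0) @ cyc 18  [E]
hop 3: (6,1) @ cyc 19  [N]
hop 4: (6,2) @ cyc 20  [N]

path = [(4,0), (5,0), (6,0), (6,1), (6,2)]
arrival = 20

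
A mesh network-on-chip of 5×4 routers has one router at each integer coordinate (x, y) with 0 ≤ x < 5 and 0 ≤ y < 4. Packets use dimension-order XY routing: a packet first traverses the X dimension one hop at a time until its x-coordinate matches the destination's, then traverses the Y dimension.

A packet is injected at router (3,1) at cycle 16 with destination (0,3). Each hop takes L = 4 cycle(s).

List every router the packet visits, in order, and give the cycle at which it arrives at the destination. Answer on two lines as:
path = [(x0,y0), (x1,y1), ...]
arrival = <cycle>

  0. router=(3,1) cycle=16 (inject)
  1. router=(2,1) cycle=20 dir=W
  2. router=(1,1) cycle=24 dir=W
  3. router=(0,1) cycle=28 dir=W
  4. router=(0,2) cycle=32 dir=N
  5. router=(0,3) cycle=36 dir=N

path = [(3,1), (2,1), (1,1), (0,1), (0,2), (0,3)]
arrival = 36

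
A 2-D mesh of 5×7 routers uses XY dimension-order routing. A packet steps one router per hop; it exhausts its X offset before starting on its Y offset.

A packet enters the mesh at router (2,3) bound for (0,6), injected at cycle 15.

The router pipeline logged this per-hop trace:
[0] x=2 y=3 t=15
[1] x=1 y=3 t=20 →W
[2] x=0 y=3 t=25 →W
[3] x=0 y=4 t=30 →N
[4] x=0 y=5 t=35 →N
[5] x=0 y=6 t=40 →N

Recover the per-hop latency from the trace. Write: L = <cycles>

From hop 0 (15) to hop 1 (20): +5 cycles.
That increment is L by definition: L = 5.

L = 5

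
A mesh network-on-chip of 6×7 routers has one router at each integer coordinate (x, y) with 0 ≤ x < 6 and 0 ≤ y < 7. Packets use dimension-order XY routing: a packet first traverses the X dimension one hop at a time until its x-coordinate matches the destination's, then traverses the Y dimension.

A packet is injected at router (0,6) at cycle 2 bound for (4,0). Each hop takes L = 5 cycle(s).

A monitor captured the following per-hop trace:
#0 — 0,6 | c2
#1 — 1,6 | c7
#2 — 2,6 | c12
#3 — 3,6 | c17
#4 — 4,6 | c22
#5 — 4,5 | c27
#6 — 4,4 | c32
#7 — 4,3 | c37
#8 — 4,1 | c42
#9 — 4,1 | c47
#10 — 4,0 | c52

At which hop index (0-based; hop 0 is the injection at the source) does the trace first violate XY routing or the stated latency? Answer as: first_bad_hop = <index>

  1: Δx=+1 Δy=+0 Δt=5 [ok]
  2: Δx=+1 Δy=+0 Δt=5 [ok]
  3: Δx=+1 Δy=+0 Δt=5 [ok]
  4: Δx=+1 Δy=+0 Δt=5 [ok]
  5: Δx=+0 Δy=-1 Δt=5 [ok]
  6: Δx=+0 Δy=-1 Δt=5 [ok]
  7: Δx=+0 Δy=-1 Δt=5 [ok]
  8: Δx=+0 Δy=-2 Δt=5 [BAD: non-unit step]

first_bad_hop = 8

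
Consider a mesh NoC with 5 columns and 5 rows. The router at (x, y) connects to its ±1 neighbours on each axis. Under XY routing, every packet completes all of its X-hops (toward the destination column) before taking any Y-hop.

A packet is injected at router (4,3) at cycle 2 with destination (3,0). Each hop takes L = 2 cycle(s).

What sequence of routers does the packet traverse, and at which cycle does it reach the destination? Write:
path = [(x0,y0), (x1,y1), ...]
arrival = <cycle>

#0 — 4,3 | c2
#1 — 3,3 | c4 | W
#2 — 3,2 | c6 | S
#3 — 3,1 | c8 | S
#4 — 3,0 | c10 | S

path = [(4,3), (3,3), (3,2), (3,1), (3,0)]
arrival = 10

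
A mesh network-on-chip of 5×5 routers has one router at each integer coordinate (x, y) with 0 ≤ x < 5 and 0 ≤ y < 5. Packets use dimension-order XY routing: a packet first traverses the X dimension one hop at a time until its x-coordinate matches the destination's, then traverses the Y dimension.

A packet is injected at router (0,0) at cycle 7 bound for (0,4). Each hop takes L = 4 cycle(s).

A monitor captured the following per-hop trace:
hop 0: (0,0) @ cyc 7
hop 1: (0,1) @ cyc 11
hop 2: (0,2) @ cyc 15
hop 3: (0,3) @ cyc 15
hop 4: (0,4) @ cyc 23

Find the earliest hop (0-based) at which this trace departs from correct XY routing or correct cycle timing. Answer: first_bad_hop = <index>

check 1→ d=(0,1) cyc+4: ok
check 2→ d=(0,1) cyc+4: ok
check 3→ d=(0,1) cyc+0: BAD: Δcyc=0≠L

first_bad_hop = 3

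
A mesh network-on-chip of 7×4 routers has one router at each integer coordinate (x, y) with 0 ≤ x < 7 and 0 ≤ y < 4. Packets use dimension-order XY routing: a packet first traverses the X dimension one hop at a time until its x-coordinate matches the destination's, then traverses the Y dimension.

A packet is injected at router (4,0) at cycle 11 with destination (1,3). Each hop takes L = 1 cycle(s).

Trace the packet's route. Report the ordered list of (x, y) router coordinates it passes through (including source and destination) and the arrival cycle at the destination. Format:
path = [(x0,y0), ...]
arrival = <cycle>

[0] x=4 y=0 t=11
[1] x=3 y=0 t=12 →W
[2] x=2 y=0 t=13 →W
[3] x=1 y=0 t=14 →W
[4] x=1 y=1 t=15 →N
[5] x=1 y=2 t=16 →N
[6] x=1 y=3 t=17 →N

path = [(4,0), (3,0), (2,0), (1,0), (1,1), (1,2), (1,3)]
arrival = 17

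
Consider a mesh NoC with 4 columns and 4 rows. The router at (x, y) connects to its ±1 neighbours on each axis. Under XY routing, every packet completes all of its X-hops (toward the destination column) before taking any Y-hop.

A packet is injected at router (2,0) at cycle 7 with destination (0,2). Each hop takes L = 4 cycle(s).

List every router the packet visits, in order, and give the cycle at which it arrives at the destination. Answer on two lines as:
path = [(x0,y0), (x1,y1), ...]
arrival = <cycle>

path = [(2,0), (1,0), (0,0), (0,1), (0,2)]
arrival = 23

#0 — 2,0 | c7
#1 — 1,0 | c11 | W
#2 — 0,0 | c15 | W
#3 — 0,1 | c19 | N
#4 — 0,2 | c23 | N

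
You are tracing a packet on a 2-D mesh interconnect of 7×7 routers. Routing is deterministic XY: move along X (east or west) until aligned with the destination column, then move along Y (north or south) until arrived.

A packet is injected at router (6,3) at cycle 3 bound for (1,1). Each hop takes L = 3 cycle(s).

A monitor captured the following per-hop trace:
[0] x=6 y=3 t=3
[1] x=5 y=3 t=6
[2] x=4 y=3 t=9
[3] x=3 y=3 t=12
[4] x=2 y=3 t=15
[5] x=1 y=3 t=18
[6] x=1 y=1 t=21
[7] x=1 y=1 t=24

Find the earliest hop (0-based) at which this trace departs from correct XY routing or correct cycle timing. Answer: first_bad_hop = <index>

first_bad_hop = 6

hop 1: step (-1,+0), +3 cyc — ok
hop 2: step (-1,+0), +3 cyc — ok
hop 3: step (-1,+0), +3 cyc — ok
hop 4: step (-1,+0), +3 cyc — ok
hop 5: step (-1,+0), +3 cyc — ok
hop 6: step (+0,-2), +3 cyc — BAD: non-unit step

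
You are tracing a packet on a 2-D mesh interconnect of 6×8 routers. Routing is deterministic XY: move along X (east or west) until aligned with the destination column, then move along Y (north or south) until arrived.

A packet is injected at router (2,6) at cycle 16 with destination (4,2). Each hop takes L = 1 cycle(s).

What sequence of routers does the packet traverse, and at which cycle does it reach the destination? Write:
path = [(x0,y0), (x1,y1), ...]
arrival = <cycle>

[0] x=2 y=6 t=16
[1] x=3 y=6 t=17 →E
[2] x=4 y=6 t=18 →E
[3] x=4 y=5 t=19 →S
[4] x=4 y=4 t=20 →S
[5] x=4 y=3 t=21 →S
[6] x=4 y=2 t=22 →S

path = [(2,6), (3,6), (4,6), (4,5), (4,4), (4,3), (4,2)]
arrival = 22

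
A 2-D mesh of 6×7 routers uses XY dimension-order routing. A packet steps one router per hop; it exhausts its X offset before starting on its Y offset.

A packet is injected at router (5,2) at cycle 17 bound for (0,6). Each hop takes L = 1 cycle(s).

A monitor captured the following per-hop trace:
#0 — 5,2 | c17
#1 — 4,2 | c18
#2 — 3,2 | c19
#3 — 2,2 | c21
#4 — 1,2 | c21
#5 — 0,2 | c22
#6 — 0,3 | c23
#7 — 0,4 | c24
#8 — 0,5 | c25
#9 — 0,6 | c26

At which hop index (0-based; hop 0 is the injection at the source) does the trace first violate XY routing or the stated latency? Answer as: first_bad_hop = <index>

[1] (-1,+0) / 1c ⇒ ok
[2] (-1,+0) / 1c ⇒ ok
[3] (-1,+0) / 2c ⇒ BAD: Δcyc=2≠L

first_bad_hop = 3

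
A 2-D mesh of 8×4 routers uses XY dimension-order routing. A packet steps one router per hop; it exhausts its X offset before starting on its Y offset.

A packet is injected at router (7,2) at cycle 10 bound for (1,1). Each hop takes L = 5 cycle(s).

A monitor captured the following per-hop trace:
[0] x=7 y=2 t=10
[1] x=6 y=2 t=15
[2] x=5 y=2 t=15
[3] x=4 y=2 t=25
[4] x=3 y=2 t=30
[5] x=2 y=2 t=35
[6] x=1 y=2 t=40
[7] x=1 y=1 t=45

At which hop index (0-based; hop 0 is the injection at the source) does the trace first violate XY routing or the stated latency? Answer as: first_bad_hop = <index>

first_bad_hop = 2

hop 1: step (-1,+0), +5 cyc — ok
hop 2: step (-1,+0), +0 cyc — BAD: Δcyc=0≠L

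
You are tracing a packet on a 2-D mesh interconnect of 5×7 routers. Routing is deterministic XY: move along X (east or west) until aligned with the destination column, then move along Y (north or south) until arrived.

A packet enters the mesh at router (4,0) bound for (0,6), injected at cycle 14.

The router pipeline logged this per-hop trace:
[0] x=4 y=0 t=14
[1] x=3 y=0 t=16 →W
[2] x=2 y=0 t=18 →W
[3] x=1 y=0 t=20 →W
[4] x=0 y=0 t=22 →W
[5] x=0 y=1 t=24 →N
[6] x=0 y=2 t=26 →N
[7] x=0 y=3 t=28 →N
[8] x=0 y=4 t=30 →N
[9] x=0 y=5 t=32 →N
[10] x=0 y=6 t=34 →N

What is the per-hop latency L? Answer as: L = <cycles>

L = 2

Between hops 0 and 1 the cycle counter advances 16 − 14 = 2.
Each hop adds L, hence L = 2.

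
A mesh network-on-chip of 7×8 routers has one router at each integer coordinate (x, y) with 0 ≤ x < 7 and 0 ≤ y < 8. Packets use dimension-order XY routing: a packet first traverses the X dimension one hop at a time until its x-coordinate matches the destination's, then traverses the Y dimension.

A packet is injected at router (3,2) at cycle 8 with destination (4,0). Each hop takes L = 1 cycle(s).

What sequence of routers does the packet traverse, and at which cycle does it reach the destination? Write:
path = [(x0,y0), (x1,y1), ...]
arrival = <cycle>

src (3,2)  cyc=8
E→(4,2)  cyc=9
S→(4,1)  cyc=10
S→(4,0)  cyc=11

path = [(3,2), (4,2), (4,1), (4,0)]
arrival = 11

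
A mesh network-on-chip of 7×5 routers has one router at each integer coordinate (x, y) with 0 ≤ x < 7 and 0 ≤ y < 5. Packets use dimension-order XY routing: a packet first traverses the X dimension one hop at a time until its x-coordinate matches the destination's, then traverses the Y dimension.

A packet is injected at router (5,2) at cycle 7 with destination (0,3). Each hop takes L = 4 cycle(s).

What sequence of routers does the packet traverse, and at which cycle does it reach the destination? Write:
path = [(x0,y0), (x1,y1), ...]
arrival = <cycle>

path = [(5,2), (4,2), (3,2), (2,2), (1,2), (0,2), (0,3)]
arrival = 31

#0 — 5,2 | c7
#1 — 4,2 | c11 | W
#2 — 3,2 | c15 | W
#3 — 2,2 | c19 | W
#4 — 1,2 | c23 | W
#5 — 0,2 | c27 | W
#6 — 0,3 | c31 | N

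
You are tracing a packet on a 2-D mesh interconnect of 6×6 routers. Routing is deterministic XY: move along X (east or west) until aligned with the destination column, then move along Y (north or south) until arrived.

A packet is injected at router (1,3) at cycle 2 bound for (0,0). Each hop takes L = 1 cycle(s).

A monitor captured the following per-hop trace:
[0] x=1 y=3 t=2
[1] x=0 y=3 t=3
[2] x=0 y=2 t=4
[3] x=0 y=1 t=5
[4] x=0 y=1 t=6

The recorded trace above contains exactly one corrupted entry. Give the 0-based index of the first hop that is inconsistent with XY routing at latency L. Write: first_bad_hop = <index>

first_bad_hop = 4

hop 1: step (-1,+0), +1 cyc — ok
hop 2: step (+0,-1), +1 cyc — ok
hop 3: step (+0,-1), +1 cyc — ok
hop 4: step (+0,+0), +1 cyc — BAD: non-unit step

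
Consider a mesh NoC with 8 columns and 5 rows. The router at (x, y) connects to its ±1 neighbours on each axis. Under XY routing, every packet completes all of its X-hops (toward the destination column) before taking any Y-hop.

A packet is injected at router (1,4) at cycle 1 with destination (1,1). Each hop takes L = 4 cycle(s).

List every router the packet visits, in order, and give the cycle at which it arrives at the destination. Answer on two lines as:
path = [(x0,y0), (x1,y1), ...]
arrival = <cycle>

path = [(1,4), (1,3), (1,2), (1,1)]
arrival = 13

#0 — 1,4 | c1
#1 — 1,3 | c5 | S
#2 — 1,2 | c9 | S
#3 — 1,1 | c13 | S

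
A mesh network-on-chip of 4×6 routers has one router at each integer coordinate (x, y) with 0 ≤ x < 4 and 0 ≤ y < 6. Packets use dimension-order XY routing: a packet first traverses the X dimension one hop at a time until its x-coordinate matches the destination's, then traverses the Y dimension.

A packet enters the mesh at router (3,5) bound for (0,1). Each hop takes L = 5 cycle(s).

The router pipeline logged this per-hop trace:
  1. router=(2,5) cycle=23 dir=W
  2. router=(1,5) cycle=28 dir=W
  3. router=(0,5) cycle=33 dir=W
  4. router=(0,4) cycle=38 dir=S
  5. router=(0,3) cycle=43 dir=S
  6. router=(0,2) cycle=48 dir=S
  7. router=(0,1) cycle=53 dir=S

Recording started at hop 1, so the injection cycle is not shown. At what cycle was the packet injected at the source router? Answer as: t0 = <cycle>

At hop 1 the cycle is 23; in general cyc_k = t0 + kL.
Therefore t0 = 23 − L = 18.

t0 = 18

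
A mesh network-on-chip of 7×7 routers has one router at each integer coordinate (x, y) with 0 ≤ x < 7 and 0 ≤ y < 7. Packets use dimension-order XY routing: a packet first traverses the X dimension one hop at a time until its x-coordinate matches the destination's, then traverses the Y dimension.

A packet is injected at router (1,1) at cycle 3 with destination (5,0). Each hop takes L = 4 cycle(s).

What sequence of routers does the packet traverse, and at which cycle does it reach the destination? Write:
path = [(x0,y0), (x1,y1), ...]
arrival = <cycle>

  0. router=(1,1) cycle=3 (inject)
  1. router=(2,1) cycle=7 dir=E
  2. router=(3,1) cycle=11 dir=E
  3. router=(4,1) cycle=15 dir=E
  4. router=(5,1) cycle=19 dir=E
  5. router=(5,0) cycle=23 dir=S

path = [(1,1), (2,1), (3,1), (4,1), (5,1), (5,0)]
arrival = 23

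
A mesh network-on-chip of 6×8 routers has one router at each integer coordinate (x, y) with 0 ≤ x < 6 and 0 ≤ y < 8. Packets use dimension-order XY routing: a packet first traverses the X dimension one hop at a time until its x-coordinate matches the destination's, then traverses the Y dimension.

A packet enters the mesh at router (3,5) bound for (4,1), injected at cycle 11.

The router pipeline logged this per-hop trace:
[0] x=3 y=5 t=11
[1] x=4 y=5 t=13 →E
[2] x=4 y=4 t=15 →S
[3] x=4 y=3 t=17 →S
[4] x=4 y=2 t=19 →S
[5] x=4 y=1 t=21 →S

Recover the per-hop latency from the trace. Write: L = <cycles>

L = 2

Δcyc across hop 0→1: 13 − 11 = 2.
One hop costs L cycles, so L = 2.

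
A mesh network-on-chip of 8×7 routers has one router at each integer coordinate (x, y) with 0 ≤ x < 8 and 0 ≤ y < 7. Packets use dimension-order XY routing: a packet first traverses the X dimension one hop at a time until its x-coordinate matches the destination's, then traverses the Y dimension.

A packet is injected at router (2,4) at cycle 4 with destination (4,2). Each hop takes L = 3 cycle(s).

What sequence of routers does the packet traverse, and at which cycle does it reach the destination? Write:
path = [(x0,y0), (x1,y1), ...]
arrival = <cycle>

src (2,4)  cyc=4
E→(3,4)  cyc=7
E→(4,4)  cyc=10
S→(4,3)  cyc=13
S→(4,2)  cyc=16

path = [(2,4), (3,4), (4,4), (4,3), (4,2)]
arrival = 16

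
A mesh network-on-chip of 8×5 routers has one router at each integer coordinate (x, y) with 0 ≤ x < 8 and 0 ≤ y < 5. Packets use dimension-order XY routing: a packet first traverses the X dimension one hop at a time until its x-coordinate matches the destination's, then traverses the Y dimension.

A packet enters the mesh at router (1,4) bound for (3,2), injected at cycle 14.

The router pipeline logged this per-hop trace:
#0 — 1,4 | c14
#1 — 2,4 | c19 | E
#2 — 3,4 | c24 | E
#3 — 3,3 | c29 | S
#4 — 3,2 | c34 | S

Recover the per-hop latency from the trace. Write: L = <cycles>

L = 5

Between hops 0 and 1 the cycle counter advances 19 − 14 = 5.
That increment is L by definition: L = 5.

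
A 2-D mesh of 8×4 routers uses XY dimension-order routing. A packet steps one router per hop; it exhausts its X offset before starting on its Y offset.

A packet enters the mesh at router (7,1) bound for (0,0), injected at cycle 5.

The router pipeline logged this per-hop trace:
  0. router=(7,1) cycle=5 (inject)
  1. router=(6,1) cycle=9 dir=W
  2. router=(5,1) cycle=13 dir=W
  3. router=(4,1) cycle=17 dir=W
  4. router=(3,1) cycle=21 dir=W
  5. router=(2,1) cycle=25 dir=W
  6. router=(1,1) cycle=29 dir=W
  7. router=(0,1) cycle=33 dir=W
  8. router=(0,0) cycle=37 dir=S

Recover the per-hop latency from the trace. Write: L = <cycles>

cyc[1] − cyc[0] = 9 − 5 = 4.
That increment is L by definition: L = 4.

L = 4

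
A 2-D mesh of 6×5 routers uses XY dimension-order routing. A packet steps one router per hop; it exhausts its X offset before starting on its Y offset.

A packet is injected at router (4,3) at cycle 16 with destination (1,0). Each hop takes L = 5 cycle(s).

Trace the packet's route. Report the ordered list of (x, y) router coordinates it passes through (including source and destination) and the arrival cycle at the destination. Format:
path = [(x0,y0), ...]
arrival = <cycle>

path = [(4,3), (3,3), (2,3), (1,3), (1,2), (1,1), (1,0)]
arrival = 46

#0 — 4,3 | c16
#1 — 3,3 | c21 | W
#2 — 2,3 | c26 | W
#3 — 1,3 | c31 | W
#4 — 1,2 | c36 | S
#5 — 1,1 | c41 | S
#6 — 1,0 | c46 | S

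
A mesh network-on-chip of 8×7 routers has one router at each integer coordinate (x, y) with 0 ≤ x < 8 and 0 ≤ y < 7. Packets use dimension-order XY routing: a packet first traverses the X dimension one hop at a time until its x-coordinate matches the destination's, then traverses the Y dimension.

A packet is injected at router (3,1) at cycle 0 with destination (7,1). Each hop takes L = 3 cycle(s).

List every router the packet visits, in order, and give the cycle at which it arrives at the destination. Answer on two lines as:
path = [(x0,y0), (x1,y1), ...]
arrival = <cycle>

src (3,1)  cyc=0
E→(4,1)  cyc=3
E→(5,1)  cyc=6
E→(6,1)  cyc=9
E→(7,1)  cyc=12

path = [(3,1), (4,1), (5,1), (6,1), (7,1)]
arrival = 12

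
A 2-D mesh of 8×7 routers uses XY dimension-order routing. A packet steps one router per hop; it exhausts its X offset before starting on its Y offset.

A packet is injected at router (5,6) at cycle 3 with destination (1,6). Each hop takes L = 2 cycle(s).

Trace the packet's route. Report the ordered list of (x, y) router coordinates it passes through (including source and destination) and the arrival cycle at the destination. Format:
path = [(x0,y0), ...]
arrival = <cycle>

src (5,6)  cyc=3
W→(4,6)  cyc=5
W→(3,6)  cyc=7
W→(2,6)  cyc=9
W→(1,6)  cyc=11

path = [(5,6), (4,6), (3,6), (2,6), (1,6)]
arrival = 11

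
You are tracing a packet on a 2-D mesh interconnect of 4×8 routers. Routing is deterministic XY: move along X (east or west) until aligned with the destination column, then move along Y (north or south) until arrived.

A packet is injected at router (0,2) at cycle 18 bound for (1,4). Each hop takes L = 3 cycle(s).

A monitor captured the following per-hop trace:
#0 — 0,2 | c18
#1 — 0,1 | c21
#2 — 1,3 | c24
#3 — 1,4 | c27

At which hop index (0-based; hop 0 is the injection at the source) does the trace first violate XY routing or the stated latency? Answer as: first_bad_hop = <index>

first_bad_hop = 1

check 1→ d=(0,-1) cyc+3: BAD: Y-move but x=0≠1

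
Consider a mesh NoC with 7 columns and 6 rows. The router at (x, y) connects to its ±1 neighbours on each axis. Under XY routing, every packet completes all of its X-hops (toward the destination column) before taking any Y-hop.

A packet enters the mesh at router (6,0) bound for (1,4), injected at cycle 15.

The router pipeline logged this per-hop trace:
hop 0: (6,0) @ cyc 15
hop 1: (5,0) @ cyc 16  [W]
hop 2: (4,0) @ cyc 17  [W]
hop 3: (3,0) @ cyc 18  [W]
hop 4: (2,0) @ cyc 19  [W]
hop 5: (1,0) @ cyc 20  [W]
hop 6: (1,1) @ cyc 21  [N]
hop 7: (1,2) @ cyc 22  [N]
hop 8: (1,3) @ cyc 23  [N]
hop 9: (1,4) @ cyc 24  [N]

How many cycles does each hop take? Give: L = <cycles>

cyc[1] − cyc[0] = 16 − 15 = 1.
Per-hop latency L = Δcyc = 1.

L = 1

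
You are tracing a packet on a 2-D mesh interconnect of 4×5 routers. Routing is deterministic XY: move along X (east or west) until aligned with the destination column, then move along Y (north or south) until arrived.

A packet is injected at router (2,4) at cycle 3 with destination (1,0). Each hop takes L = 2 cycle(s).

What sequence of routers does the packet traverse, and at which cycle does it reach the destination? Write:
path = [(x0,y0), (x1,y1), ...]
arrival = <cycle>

path = [(2,4), (1,4), (1,3), (1,2), (1,1), (1,0)]
arrival = 13

src (2,4)  cyc=3
W→(1,4)  cyc=5
S→(1,3)  cyc=7
S→(1,2)  cyc=9
S→(1,1)  cyc=11
S→(1,0)  cyc=13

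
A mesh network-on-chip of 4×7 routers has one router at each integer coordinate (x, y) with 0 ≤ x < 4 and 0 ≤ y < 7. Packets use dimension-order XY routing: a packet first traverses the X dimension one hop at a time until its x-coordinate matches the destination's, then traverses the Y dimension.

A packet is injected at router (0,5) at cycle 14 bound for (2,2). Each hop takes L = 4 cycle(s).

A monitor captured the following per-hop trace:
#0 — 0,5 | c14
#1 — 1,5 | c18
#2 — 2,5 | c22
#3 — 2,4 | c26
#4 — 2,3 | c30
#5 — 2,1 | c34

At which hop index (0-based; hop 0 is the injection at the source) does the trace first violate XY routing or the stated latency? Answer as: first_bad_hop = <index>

check 1→ d=(1,0) cyc+4: ok
check 2→ d=(1,0) cyc+4: ok
check 3→ d=(0,-1) cyc+4: ok
check 4→ d=(0,-1) cyc+4: ok
check 5→ d=(0,-2) cyc+4: BAD: non-unit step

first_bad_hop = 5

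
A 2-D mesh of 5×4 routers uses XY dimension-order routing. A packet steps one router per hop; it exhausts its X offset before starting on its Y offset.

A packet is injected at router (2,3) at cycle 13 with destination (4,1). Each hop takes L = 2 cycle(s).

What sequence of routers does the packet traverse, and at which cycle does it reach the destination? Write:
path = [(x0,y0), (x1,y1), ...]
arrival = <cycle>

path = [(2,3), (3,3), (4,3), (4,2), (4,1)]
arrival = 21

t=13: at (2,3)
t=15: at (3,3) after E
t=17: at (4,3) after E
t=19: at (4,2) after S
t=21: at (4,1) after S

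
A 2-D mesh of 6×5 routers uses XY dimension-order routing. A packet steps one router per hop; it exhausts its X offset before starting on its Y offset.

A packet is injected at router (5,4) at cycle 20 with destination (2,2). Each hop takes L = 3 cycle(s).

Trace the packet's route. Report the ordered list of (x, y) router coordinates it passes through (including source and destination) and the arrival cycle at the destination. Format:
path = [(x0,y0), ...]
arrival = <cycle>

[0] x=5 y=4 t=20
[1] x=4 y=4 t=23 →W
[2] x=3 y=4 t=26 →W
[3] x=2 y=4 t=29 →W
[4] x=2 y=3 t=32 →S
[5] x=2 y=2 t=35 →S

path = [(5,4), (4,4), (3,4), (2,4), (2,3), (2,2)]
arrival = 35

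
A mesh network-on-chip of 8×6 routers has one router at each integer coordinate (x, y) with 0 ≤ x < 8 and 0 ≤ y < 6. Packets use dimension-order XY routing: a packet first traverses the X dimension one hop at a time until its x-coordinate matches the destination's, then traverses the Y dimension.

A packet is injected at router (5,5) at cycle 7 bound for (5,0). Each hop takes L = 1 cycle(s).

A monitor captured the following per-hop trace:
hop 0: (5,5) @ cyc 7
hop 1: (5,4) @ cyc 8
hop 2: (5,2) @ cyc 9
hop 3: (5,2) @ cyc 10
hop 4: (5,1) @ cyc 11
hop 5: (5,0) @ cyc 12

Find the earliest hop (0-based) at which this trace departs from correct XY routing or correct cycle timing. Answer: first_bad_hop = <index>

first_bad_hop = 2

  1: Δx=+0 Δy=-1 Δt=1 [ok]
  2: Δx=+0 Δy=-2 Δt=1 [BAD: non-unit step]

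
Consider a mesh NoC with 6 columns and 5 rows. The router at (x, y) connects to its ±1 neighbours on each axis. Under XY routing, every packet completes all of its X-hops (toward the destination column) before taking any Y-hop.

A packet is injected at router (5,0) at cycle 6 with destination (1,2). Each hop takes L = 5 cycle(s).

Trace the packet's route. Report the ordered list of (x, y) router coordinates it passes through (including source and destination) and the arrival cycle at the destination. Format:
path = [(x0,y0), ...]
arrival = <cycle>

#0 — 5,0 | c6
#1 — 4,0 | c11 | W
#2 — 3,0 | c16 | W
#3 — 2,0 | c21 | W
#4 — 1,0 | c26 | W
#5 — 1,1 | c31 | N
#6 — 1,2 | c36 | N

path = [(5,0), (4,0), (3,0), (2,0), (1,0), (1,1), (1,2)]
arrival = 36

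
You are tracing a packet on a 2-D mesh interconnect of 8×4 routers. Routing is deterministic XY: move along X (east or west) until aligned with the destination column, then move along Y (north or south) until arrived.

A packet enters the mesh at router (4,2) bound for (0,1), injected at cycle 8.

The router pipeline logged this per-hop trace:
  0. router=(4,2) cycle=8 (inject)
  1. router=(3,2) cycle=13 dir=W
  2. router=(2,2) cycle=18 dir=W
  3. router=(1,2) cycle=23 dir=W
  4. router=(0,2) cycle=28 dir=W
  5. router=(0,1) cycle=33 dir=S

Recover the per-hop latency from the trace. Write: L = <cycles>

Between hops 0 and 1 the cycle counter advances 13 − 8 = 5.
One hop costs L cycles, so L = 5.

L = 5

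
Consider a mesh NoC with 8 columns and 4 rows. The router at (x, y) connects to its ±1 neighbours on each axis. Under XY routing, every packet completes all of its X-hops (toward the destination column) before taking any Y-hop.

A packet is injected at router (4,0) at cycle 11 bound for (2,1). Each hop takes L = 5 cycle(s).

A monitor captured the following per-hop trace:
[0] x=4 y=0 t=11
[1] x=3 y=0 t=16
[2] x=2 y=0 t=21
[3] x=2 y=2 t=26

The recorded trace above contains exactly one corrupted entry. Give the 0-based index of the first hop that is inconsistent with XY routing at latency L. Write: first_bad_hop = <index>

first_bad_hop = 3

check 1→ d=(-1,0) cyc+5: ok
check 2→ d=(-1,0) cyc+5: ok
check 3→ d=(0,2) cyc+5: BAD: non-unit step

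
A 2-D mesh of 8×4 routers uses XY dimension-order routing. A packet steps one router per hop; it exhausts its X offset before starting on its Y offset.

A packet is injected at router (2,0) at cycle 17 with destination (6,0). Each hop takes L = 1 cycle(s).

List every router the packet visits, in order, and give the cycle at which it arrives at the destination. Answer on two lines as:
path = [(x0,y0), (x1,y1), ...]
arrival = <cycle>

[0] x=2 y=0 t=17
[1] x=3 y=0 t=18 →E
[2] x=4 y=0 t=19 →E
[3] x=5 y=0 t=20 →E
[4] x=6 y=0 t=21 →E

path = [(2,0), (3,0), (4,0), (5,0), (6,0)]
arrival = 21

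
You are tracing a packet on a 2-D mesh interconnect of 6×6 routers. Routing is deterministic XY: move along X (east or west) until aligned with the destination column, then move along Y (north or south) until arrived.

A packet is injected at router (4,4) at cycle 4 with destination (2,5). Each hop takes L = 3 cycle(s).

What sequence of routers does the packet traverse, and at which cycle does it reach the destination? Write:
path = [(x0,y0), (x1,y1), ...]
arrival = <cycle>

path = [(4,4), (3,4), (2,4), (2,5)]
arrival = 13

[0] x=4 y=4 t=4
[1] x=3 y=4 t=7 →W
[2] x=2 y=4 t=10 →W
[3] x=2 y=5 t=13 →N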